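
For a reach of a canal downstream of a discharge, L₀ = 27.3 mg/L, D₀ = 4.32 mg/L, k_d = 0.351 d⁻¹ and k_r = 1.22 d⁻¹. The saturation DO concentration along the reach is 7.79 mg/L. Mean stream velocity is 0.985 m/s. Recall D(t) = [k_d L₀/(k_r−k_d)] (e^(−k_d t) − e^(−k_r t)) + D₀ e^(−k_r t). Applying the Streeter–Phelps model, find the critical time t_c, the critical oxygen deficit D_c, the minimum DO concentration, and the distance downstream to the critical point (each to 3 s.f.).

t_c ≈ 0.861 d; D_c ≈ 5.80 mg/L; min DO ≈ 1.99 mg/L; x_c ≈ 73.3 km

At the critical point dD/dt = 0, so k_d L₀ e^(−k_d t) = k_r D. Substituting D(t) from the Streeter–Phelps equation and solving for t gives
t_c = ln[(k_r/k_d)(1 − D₀(k_r−k_d)/(k_d L₀))] / (k_r−k_d).
Here k_r−k_d = 0.8690 d⁻¹ and 1 − D₀(k_r−k_d)/(k_d L₀) = 1 − 4.32×0.8690/(0.351×27.3) = 0.6082, so
t_c = ln(3.476 × 0.6082) / 0.8690 = 0.7486 / 0.8690 = 0.8615 d.
D_c = (k_d/k_r) L₀ e^(−k_d t_c) = (0.351/1.22) × 27.3 × e^(−0.351×0.8615) = 0.2877 × 27.3 × 0.7391 = 5.805 mg/L.
Minimum DO = C_s − D_c = 7.79 − 5.805 = 1.985 mg/L.
x_c = v t_c = 0.985 m/s × 0.8615 d × 86400 s/d = 73310 m ≈ 73.3 km.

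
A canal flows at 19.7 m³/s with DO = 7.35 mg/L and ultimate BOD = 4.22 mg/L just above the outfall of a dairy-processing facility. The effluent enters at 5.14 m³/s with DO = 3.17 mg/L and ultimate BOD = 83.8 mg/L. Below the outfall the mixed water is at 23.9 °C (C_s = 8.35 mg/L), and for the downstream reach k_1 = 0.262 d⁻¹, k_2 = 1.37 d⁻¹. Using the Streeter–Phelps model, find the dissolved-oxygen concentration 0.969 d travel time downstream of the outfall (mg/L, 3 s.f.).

Mixed DO = (19.7×7.35 + 5.14×3.17)/(19.7+5.14) = 161.1/24.84 = 6.485 mg/L.
Mixed L₀ = (19.7×4.22 + 5.14×83.8)/(24.84) = 513.9/24.84 = 20.69 mg/L.
Initial deficit D₀ = C_s − DO₀ = 8.35 − 6.485 = 1.865 mg/L.
D(0.969) = [0.262×20.69/(1.37−0.262)](e^(−0.262×0.969) − e^(−1.37×0.969)) + 1.865 e^(−1.37×0.969)
= 4.892 × (0.7758 − 0.2651) + 1.865 × 0.2651 = 2.992 mg/L.
DO = 8.35 − 2.992 = 5.358 mg/L.

DO ≈ 5.36 mg/L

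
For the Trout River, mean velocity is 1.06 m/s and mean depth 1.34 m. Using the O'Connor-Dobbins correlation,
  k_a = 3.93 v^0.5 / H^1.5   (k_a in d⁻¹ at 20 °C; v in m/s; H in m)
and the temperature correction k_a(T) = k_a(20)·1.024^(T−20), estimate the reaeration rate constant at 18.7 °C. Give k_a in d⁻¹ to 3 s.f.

k_a(20) = 3.93 × 1.06^0.5 / 1.34^1.5 = 3.93 × 1.030 / 1.551 = 2.608 d⁻¹.
k_a(18.7) = 2.608 × 1.024^(18.7−20) = 2.608 × 0.9696 = 2.529 d⁻¹.

k_a ≈ 2.53 d⁻¹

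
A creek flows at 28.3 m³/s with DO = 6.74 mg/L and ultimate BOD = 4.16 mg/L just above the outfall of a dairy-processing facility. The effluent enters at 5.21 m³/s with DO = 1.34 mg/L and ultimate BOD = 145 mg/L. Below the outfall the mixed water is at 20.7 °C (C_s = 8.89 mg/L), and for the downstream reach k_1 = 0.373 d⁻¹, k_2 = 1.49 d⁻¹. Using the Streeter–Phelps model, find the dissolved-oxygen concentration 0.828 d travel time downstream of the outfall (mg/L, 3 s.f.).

Mixed DO = (28.3×6.74 + 5.21×1.34)/(28.3+5.21) = 197.7/33.51 = 5.900 mg/L.
Mixed L₀ = (28.3×4.16 + 5.21×145)/(33.51) = 873.2/33.51 = 26.06 mg/L.
Initial deficit D₀ = C_s − DO₀ = 8.89 − 5.900 = 2.990 mg/L.
D(0.828) = [0.373×26.06/(1.49−0.373)](e^(−0.373×0.828) − e^(−1.49×0.828)) + 2.990 e^(−1.49×0.828)
= 8.701 × (0.7343 − 0.2912) + 2.990 × 0.2912 = 4.726 mg/L.
DO = 8.89 − 4.726 = 4.164 mg/L.

DO ≈ 4.16 mg/L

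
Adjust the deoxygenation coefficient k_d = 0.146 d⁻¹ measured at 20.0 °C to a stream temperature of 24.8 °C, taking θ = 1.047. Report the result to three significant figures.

k_d ≈ 0.182 d⁻¹

k_d(T₂) = k_d(T₁) · θ^(T₂−T₁) = 0.146 × 1.047^(24.8−20.0)
= 0.146 × 1.047^4.80 = 0.146 × 1.247 = 0.1820 d⁻¹.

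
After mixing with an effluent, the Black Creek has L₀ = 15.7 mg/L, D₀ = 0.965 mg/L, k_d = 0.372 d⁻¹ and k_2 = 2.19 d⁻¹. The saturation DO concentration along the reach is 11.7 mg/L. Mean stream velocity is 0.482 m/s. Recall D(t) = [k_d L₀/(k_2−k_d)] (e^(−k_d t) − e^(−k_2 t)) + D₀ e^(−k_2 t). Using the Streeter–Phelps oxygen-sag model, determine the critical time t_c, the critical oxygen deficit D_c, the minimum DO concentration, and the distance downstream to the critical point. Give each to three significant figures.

t_c ≈ 0.779 d; D_c ≈ 2.00 mg/L; min DO ≈ 9.70 mg/L; x_c ≈ 32.4 km

t_c = [1/(k_2−k_d)] ln[(k_2/k_d)(1 − D₀(k_2−k_d)/(k_d L₀))]
= [1/(2.19−0.372)] ln[(2.19/0.372)(1 − 0.965×1.818/(0.372×15.7))]
= (1/1.818) ln[5.887 × 0.6996] = 0.5501 × ln(4.119) = 0.5501 × 1.416 = 0.7786 d.
D_c = (k_d/k_2) L₀ e^(−k_d t_c) = (0.372/2.19) × 15.7 × e^(−0.372×0.7786) = 0.1699 × 15.7 × 0.7485 = 1.996 mg/L.
Minimum DO = C_s − D_c = 11.7 − 1.996 = 9.704 mg/L.
x_c = v t_c = 0.482 m/s × 0.7786 d × 86400 s/d = 32430 m ≈ 32.4 km.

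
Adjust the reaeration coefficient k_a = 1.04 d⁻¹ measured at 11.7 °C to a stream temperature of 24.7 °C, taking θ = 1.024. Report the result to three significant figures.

k_a(T₂) = k_a(T₁) · θ^(T₂−T₁) = 1.04 × 1.024^(24.7−11.7)
= 1.04 × 1.024^13.0 = 1.04 × 1.361 = 1.416 d⁻¹.

k_a ≈ 1.42 d⁻¹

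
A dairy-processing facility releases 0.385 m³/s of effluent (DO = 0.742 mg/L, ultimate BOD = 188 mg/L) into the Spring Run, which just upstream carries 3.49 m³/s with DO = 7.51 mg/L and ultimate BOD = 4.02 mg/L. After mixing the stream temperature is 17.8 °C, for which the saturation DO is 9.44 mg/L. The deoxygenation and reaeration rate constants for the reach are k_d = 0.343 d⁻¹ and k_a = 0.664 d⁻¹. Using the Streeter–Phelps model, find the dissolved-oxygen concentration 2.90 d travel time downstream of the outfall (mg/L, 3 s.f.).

Mixed DO = (3.49×7.51 + 0.385×0.742)/(3.49+0.385) = 26.50/3.875 = 6.838 mg/L.
Mixed L₀ = (3.49×4.02 + 0.385×188)/(3.875) = 86.41/3.875 = 22.30 mg/L.
Initial deficit D₀ = C_s − DO₀ = 9.44 − 6.838 = 2.602 mg/L.
D(2.90) = [0.343×22.30/(0.664−0.343)](e^(−0.343×2.90) − e^(−0.664×2.90)) + 2.602 e^(−0.664×2.90)
= 23.83 × (0.3698 − 0.1458) + 2.602 × 0.1458 = 5.718 mg/L.
DO = 9.44 − 5.718 = 3.722 mg/L.

DO ≈ 3.72 mg/L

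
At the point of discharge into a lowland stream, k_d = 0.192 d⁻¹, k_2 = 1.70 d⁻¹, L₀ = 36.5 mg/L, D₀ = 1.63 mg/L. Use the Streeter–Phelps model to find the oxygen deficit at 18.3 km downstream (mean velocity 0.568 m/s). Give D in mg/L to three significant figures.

D ≈ 2.73 mg/L

Travel time t = x/v = 18.3 km / (0.568 m/s) = 18300 m / 0.568 m/s = 32220 s = 0.3729 d.
k_d L₀/(k_2−k_d) = 0.192×36.5/(1.70−0.192) = 7.008/1.508 = 4.647 mg/L.
e^(−k_d t) = e^(−0.192×0.3729) = 0.9309; e^(−k_2 t) = e^(−1.70×0.3729) = 0.5305.
D = 4.647 × (0.9309 − 0.5305) + 1.63 × 0.5305 = 1.861 + 0.8647 = 2.725 mg/L.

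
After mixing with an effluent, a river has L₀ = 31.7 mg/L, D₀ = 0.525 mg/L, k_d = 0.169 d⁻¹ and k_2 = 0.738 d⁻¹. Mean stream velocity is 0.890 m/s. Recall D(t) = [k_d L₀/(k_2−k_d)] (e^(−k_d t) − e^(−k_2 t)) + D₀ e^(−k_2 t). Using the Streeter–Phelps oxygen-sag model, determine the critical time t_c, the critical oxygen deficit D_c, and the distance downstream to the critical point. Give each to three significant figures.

t_c ≈ 2.49 d; D_c ≈ 4.77 mg/L; x_c ≈ 191 km

With k_2/k_d = 4.367 and 1 − D₀(k_2−k_d)/(k_d L₀) = 0.9442,
t_c = ln(4.367 × 0.9442) / (0.738 − 0.169) = ln(4.123) / 0.5690 = 1.417/0.5690 = 2.490 d.
L(t_c) = L₀ e^(−k_d t_c) = 31.7 × 0.6565 = 20.81 mg/L, and at the critical point k_2 D_c = k_d L, so D_c = (0.169/0.738) × 20.81 = 4.766 mg/L.
x_c = v t_c = 0.890 m/s × 2.490 d × 86400 s/d = 191500 m ≈ 191 km.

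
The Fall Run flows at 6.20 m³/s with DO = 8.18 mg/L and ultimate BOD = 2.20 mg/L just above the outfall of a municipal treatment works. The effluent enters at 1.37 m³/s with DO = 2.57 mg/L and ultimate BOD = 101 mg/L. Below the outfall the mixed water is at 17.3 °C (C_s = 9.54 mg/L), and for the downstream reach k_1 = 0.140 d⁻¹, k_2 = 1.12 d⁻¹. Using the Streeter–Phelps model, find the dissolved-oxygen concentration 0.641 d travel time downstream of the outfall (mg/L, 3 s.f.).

Mixed DO = (6.20×8.18 + 1.37×2.57)/(6.20+1.37) = 54.24/7.570 = 7.165 mg/L.
Mixed L₀ = (6.20×2.20 + 1.37×101)/(7.570) = 152.0/7.570 = 20.08 mg/L.
Initial deficit D₀ = C_s − DO₀ = 9.54 − 7.165 = 2.375 mg/L.
D(0.641) = [0.140×20.08/(1.12−0.140)](e^(−0.140×0.641) − e^(−1.12×0.641)) + 2.375 e^(−1.12×0.641)
= 2.869 × (0.9142 − 0.4878) + 2.375 × 0.4878 = 2.382 mg/L.
DO = 9.54 − 2.382 = 7.158 mg/L.

DO ≈ 7.16 mg/L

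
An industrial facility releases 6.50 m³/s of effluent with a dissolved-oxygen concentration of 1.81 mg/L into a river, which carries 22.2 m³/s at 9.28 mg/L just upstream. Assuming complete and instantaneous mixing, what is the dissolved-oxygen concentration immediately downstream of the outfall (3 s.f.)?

Flow-weighted mixing: C = (Q_r C_r + Q_w C_w)/(Q_r + Q_w)
= (22.2×9.28 + 6.50×1.81)/(22.2 + 6.50) = 217.8/28.70 = 7.588 mg/L.

7.59 mg/L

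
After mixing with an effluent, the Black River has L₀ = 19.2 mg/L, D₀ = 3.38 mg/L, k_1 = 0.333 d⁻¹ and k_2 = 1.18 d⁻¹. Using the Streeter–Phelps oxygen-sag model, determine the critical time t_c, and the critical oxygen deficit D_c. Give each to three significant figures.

t_c = [1/(k_2−k_1)] ln[(k_2/k_1)(1 − D₀(k_2−k_1)/(k_1 L₀))]
= [1/(1.18−0.333)] ln[(1.18/0.333)(1 − 3.38×0.8470/(0.333×19.2))]
= (1/0.8470) ln[3.544 × 0.5522] = 1.181 × ln(1.957) = 1.181 × 0.6713 = 0.7926 d.
D_c = (k_1/k_2) L₀ e^(−k_1 t_c) = (0.333/1.18) × 19.2 × e^(−0.333×0.7926) = 0.2822 × 19.2 × 0.7680 = 4.161 mg/L.

t_c ≈ 0.793 d; D_c ≈ 4.16 mg/L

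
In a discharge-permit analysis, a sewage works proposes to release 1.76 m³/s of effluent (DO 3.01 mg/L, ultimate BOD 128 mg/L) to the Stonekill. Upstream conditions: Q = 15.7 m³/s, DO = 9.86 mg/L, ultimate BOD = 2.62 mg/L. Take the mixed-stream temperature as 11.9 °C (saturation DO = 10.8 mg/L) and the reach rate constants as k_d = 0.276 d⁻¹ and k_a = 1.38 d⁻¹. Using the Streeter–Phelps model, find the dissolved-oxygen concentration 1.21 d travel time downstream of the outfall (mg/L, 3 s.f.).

DO ≈ 8.48 mg/L

Mixed DO = (15.7×9.86 + 1.76×3.01)/(15.7+1.76) = 160.1/17.46 = 9.170 mg/L.
Mixed L₀ = (15.7×2.62 + 1.76×128)/(17.46) = 266.4/17.46 = 15.26 mg/L.
Initial deficit D₀ = C_s − DO₀ = 10.8 − 9.170 = 1.630 mg/L.
D(1.21) = [0.276×15.26/(1.38−0.276)](e^(−0.276×1.21) − e^(−1.38×1.21)) + 1.630 e^(−1.38×1.21)
= 3.815 × (0.7161 − 0.1883) + 1.630 × 0.1883 = 2.320 mg/L.
DO = 10.8 − 2.320 = 8.480 mg/L.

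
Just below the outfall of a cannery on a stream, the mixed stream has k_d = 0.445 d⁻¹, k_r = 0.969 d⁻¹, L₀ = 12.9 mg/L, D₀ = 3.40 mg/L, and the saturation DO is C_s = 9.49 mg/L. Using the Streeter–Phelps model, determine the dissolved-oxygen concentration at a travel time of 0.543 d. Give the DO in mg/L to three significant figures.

DO ≈ 5.35 mg/L

k_d L₀/(k_r−k_d) = 0.445×12.9/(0.969−0.445) = 5.740/0.5240 = 10.96 mg/L.
e^(−k_d t) = e^(−0.445×0.5430) = 0.7853; e^(−k_r t) = e^(−0.969×0.5430) = 0.5909.
D = 10.96 × (0.7853 − 0.5909) + 3.40 × 0.5909 = 2.131 + 2.009 = 4.139 mg/L.
DO = C_s − D = 9.49 − 4.139 = 5.351 mg/L.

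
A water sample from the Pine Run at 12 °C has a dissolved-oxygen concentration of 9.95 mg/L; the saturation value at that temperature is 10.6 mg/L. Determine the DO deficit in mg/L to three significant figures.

D = C_s − C = 10.6 − 9.95 = 0.650 mg/L.

D ≈ 0.650 mg/L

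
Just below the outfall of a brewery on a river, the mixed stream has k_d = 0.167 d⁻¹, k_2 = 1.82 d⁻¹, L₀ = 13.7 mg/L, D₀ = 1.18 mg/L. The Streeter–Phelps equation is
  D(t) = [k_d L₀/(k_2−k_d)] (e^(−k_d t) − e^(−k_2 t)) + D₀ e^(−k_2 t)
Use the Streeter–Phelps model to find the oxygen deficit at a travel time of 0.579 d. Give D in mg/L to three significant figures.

D ≈ 1.19 mg/L

k_d L₀/(k_2−k_d) = 0.167×13.7/(1.82−0.167) = 2.288/1.653 = 1.384 mg/L.
e^(−k_d t) = e^(−0.167×0.5790) = 0.9078; e^(−k_2 t) = e^(−1.82×0.5790) = 0.3486.
D = 1.384 × (0.9078 − 0.3486) + 1.18 × 0.3486 = 0.7740 + 0.4114 = 1.185 mg/L.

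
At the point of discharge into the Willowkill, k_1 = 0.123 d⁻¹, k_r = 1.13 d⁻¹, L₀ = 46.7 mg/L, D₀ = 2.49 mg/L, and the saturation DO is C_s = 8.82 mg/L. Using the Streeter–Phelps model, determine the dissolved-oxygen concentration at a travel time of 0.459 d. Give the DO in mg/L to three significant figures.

k_1 L₀/(k_r−k_1) = 0.123×46.7/(1.13−0.123) = 5.744/1.007 = 5.704 mg/L.
e^(−k_1 t) = e^(−0.123×0.4590) = 0.9451; e^(−k_r t) = e^(−1.13×0.4590) = 0.5953.
D = 5.704 × (0.9451 − 0.5953) + 2.49 × 0.5953 = 1.995 + 1.482 = 3.478 mg/L.
DO = C_s − D = 8.82 − 3.478 = 5.342 mg/L.

DO ≈ 5.34 mg/L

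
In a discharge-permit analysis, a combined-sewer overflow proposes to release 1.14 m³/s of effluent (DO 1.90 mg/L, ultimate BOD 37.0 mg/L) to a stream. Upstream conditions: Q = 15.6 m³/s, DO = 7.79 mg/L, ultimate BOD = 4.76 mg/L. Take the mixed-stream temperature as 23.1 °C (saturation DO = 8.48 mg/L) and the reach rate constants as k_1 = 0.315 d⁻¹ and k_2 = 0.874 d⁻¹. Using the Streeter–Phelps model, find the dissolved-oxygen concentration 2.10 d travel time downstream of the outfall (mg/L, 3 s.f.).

DO ≈ 6.91 mg/L

Mixed DO = (15.6×7.79 + 1.14×1.90)/(15.6+1.14) = 123.7/16.74 = 7.389 mg/L.
Mixed L₀ = (15.6×4.76 + 1.14×37.0)/(16.74) = 116.4/16.74 = 6.956 mg/L.
Initial deficit D₀ = C_s − DO₀ = 8.48 − 7.389 = 1.091 mg/L.
D(2.10) = [0.315×6.956/(0.874−0.315)](e^(−0.315×2.10) − e^(−0.874×2.10)) + 1.091 e^(−0.874×2.10)
= 3.919 × (0.5161 − 0.1595) + 1.091 × 0.1595 = 1.571 mg/L.
DO = 8.48 − 1.571 = 6.909 mg/L.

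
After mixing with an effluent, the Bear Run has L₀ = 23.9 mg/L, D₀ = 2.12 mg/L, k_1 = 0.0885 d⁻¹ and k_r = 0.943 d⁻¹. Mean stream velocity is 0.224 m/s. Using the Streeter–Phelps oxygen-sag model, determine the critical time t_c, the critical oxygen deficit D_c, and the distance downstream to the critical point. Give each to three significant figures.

t_c ≈ 0.497 d; D_c ≈ 2.15 mg/L; x_c ≈ 9.62 km

t_c = [1/(k_r−k_1)] ln[(k_r/k_1)(1 − D₀(k_r−k_1)/(k_1 L₀))]
= [1/(0.943−0.0885)] ln[(0.943/0.0885)(1 − 2.12×0.8545/(0.0885×23.9))]
= (1/0.8545) ln[10.66 × 0.1435] = 1.170 × ln(1.529) = 1.170 × 0.4249 = 0.4973 d.
L(t_c) = L₀ e^(−k_1 t_c) = 23.9 × 0.9569 = 22.87 mg/L, and at the critical point k_r D_c = k_1 L, so D_c = (0.0885/0.943) × 22.87 = 2.146 mg/L.
x_c = v t_c = 0.224 m/s × 0.4973 d × 86400 s/d = 9624 m ≈ 9.62 km.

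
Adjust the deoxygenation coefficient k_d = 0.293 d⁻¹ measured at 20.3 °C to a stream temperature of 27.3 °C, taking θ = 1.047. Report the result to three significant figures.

k_d(T₂) = k_d(T₁) · θ^(T₂−T₁) = 0.293 × 1.047^(27.3−20.3)
= 0.293 × 1.047^7.00 = 0.293 × 1.379 = 0.4041 d⁻¹.

k_d ≈ 0.404 d⁻¹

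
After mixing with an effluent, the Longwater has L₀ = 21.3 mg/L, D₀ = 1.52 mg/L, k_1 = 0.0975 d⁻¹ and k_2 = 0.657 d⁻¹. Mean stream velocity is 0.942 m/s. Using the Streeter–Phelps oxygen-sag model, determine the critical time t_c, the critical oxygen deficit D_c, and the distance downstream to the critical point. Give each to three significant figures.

t_c = [1/(k_2−k_1)] ln[(k_2/k_1)(1 − D₀(k_2−k_1)/(k_1 L₀))]
= [1/(0.657−0.0975)] ln[(0.657/0.0975)(1 − 1.52×0.5595/(0.0975×21.3))]
= (1/0.5595) ln[6.738 × 0.5905] = 1.787 × ln(3.979) = 1.787 × 1.381 = 2.468 d.
D_c = (k_1/k_2) L₀ e^(−k_1 t_c) = (0.0975/0.657) × 21.3 × e^(−0.0975×2.468) = 0.1484 × 21.3 × 0.7861 = 2.485 mg/L.
x_c = v t_c = 0.942 m/s × 2.468 d × 86400 s/d = 200900 m ≈ 201 km.

t_c ≈ 2.47 d; D_c ≈ 2.48 mg/L; x_c ≈ 201 km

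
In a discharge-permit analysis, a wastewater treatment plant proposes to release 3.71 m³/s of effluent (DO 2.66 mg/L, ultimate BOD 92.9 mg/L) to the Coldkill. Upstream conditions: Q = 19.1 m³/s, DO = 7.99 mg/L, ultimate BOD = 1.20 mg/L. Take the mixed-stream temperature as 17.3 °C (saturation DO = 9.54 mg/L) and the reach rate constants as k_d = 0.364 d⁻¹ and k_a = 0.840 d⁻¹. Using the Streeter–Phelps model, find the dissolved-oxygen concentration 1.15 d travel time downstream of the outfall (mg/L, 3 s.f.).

DO ≈ 5.20 mg/L

Mixed DO = (19.1×7.99 + 3.71×2.66)/(19.1+3.71) = 162.5/22.81 = 7.123 mg/L.
Mixed L₀ = (19.1×1.20 + 3.71×92.9)/(22.81) = 367.6/22.81 = 16.11 mg/L.
Initial deficit D₀ = C_s − DO₀ = 9.54 − 7.123 = 2.417 mg/L.
D(1.15) = [0.364×16.11/(0.840−0.364)](e^(−0.364×1.15) − e^(−0.840×1.15)) + 2.417 e^(−0.840×1.15)
= 12.32 × (0.6580 − 0.3806) + 2.417 × 0.3806 = 4.338 mg/L.
DO = 9.54 − 4.338 = 5.202 mg/L.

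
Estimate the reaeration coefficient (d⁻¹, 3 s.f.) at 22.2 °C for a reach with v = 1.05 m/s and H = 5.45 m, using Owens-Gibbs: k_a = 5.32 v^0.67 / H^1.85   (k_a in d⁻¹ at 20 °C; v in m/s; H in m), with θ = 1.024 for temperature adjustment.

k_a ≈ 0.251 d⁻¹

k_a(20) = 5.32 × 1.05^0.67 / 5.45^1.85 = 5.32 × 1.033 / 23.03 = 0.2387 d⁻¹.
k_a(22.2) = 0.2387 × 1.024^(22.2−20) = 0.2387 × 1.054 = 0.2514 d⁻¹.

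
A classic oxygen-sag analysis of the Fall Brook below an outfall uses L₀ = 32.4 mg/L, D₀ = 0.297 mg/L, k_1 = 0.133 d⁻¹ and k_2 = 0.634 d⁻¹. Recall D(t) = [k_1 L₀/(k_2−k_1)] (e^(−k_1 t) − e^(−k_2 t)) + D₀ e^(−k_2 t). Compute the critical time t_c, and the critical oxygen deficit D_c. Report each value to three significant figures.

t_c ≈ 3.05 d; D_c ≈ 4.53 mg/L

With k_2/k_1 = 4.767 and 1 − D₀(k_2−k_1)/(k_1 L₀) = 0.9655,
t_c = ln(4.767 × 0.9655) / (0.634 − 0.133) = ln(4.602) / 0.5010 = 1.527/0.5010 = 3.047 d.
L(t_c) = L₀ e^(−k_1 t_c) = 32.4 × 0.6668 = 21.60 mg/L, and at the critical point k_2 D_c = k_1 L, so D_c = (0.133/0.634) × 21.60 = 4.532 mg/L.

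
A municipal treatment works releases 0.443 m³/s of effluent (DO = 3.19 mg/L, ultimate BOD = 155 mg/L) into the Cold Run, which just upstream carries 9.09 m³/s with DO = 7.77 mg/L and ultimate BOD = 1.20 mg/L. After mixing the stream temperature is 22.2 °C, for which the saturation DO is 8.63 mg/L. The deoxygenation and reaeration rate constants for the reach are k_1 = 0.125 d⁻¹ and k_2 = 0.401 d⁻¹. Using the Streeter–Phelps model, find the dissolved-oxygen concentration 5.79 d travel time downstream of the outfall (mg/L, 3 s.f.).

Mixed DO = (9.09×7.77 + 0.443×3.19)/(9.09+0.443) = 72.04/9.533 = 7.557 mg/L.
Mixed L₀ = (9.09×1.20 + 0.443×155)/(9.533) = 79.57/9.533 = 8.347 mg/L.
Initial deficit D₀ = C_s − DO₀ = 8.63 − 7.557 = 1.073 mg/L.
D(5.79) = [0.125×8.347/(0.401−0.125)](e^(−0.125×5.79) − e^(−0.401×5.79)) + 1.073 e^(−0.401×5.79)
= 3.780 × (0.4849 − 0.09810) + 1.073 × 0.09810 = 1.568 mg/L.
DO = 8.63 − 1.568 = 7.062 mg/L.

DO ≈ 7.06 mg/L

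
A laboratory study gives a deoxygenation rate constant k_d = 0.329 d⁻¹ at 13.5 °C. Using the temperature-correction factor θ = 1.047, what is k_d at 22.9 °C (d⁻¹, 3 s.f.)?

k_d ≈ 0.507 d⁻¹

k_d(T₂) = k_d(T₁) · θ^(T₂−T₁) = 0.329 × 1.047^(22.9−13.5)
= 0.329 × 1.047^9.40 = 0.329 × 1.540 = 0.5066 d⁻¹.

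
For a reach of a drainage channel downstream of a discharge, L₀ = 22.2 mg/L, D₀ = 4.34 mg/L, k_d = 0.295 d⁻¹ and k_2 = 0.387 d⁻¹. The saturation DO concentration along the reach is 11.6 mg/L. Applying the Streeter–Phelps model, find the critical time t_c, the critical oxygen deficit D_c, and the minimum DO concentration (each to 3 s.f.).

With k_2/k_d = 1.312 and 1 − D₀(k_2−k_d)/(k_d L₀) = 0.9390,
t_c = ln(1.312 × 0.9390) / (0.387 − 0.295) = ln(1.232) / 0.09200 = 0.2085/0.09200 = 2.267 d.
L(t_c) = L₀ e^(−k_d t_c) = 22.2 × 0.5124 = 11.37 mg/L, and at the critical point k_2 D_c = k_d L, so D_c = (0.295/0.387) × 11.37 = 8.671 mg/L.
Minimum DO = C_s − D_c = 11.6 − 8.671 = 2.929 mg/L.

t_c ≈ 2.27 d; D_c ≈ 8.67 mg/L; min DO ≈ 2.93 mg/L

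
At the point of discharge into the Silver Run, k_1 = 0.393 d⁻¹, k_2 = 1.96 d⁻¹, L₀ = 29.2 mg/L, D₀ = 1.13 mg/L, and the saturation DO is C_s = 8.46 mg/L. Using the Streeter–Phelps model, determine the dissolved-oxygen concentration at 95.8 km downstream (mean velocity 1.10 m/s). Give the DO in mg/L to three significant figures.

DO ≈ 4.39 mg/L

Travel time t = x/v = 95.8 km / (1.10 m/s) = 95800 m / 1.10 m/s = 87090 s = 1.008 d.
k_1 L₀/(k_2−k_1) = 0.393×29.2/(1.96−0.393) = 11.48/1.567 = 7.323 mg/L.
e^(−k_1 t) = e^(−0.393×1.008) = 0.6729; e^(−k_2 t) = e^(−1.96×1.008) = 0.1387.
D = 7.323 × (0.6729 − 0.1387) + 1.13 × 0.1387 = 3.912 + 0.1567 = 4.069 mg/L.
DO = C_s − D = 8.46 − 4.069 = 4.391 mg/L.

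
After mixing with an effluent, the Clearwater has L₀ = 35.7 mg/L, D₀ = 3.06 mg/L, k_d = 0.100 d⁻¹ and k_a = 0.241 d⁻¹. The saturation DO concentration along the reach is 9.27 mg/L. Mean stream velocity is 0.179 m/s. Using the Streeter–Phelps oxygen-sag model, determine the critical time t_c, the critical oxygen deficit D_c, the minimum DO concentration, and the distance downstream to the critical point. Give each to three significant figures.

At the critical point dD/dt = 0, so k_d L₀ e^(−k_d t) = k_a D. Substituting D(t) from the Streeter–Phelps equation and solving for t gives
t_c = ln[(k_a/k_d)(1 − D₀(k_a−k_d)/(k_d L₀))] / (k_a−k_d).
Here k_a−k_d = 0.1410 d⁻¹ and 1 − D₀(k_a−k_d)/(k_d L₀) = 1 − 3.06×0.1410/(0.100×35.7) = 0.8791, so
t_c = ln(2.410 × 0.8791) / 0.1410 = 0.7508 / 0.1410 = 5.325 d.
L(t_c) = L₀ e^(−k_d t_c) = 35.7 × 0.5871 = 20.96 mg/L, and at the critical point k_a D_c = k_d L, so D_c = (0.100/0.241) × 20.96 = 8.697 mg/L.
Minimum DO = C_s − D_c = 9.27 − 8.697 = 0.5726 mg/L.
x_c = v t_c = 0.179 m/s × 5.325 d × 86400 s/d = 82350 m ≈ 82.4 km.

t_c ≈ 5.32 d; D_c ≈ 8.70 mg/L; min DO ≈ 0.573 mg/L; x_c ≈ 82.4 km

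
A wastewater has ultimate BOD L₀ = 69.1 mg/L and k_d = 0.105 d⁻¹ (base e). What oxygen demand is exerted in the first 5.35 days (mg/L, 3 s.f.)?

y ≈ 29.7 mg/L

y_t = L₀(1 − e^(−k_d t)) = 69.1 × (1 − e^(−0.105×5.35))
= 69.1 × (1 − 0.5702) = 69.1 × 0.4298 = 29.70 mg/L.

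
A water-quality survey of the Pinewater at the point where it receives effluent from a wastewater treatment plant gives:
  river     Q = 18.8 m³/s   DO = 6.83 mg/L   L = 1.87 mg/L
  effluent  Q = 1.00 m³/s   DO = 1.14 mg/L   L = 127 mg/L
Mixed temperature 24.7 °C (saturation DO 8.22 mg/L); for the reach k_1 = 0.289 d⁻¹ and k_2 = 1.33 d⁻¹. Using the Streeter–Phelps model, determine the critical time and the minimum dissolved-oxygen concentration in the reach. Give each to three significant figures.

Mixed DO = (18.8×6.83 + 1.00×1.14)/(18.8+1.00) = 129.5/19.80 = 6.543 mg/L.
Mixed L₀ = (18.8×1.87 + 1.00×127)/(19.80) = 162.2/19.80 = 8.190 mg/L.
Initial deficit D₀ = C_s − DO₀ = 8.22 − 6.543 = 1.677 mg/L.
t_c = (1/1.041) ln[(1.33/0.289)(1 − 1.677×1.041/(0.289×8.190))] = 0.9606 × ln(1.207) = 0.1806 d.
D_c = (0.289/1.33) × 8.190 × e^(−0.289×0.1806) = 0.2173 × 8.190 × 0.9491 = 1.689 mg/L.
Minimum DO = 8.22 − 1.689 = 6.531 mg/L.

t_c ≈ 0.181 d; minimum DO ≈ 6.53 mg/L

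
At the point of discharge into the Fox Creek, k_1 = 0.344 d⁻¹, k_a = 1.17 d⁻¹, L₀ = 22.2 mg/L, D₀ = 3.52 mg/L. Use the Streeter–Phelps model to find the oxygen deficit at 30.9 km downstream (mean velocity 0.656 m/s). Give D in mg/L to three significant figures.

Travel time t = x/v = 30.9 km / (0.656 m/s) = 30900 m / 0.656 m/s = 47100 s = 0.5452 d.
k_1 L₀/(k_a−k_1) = 0.344×22.2/(1.17−0.344) = 7.637/0.8260 = 9.246 mg/L.
e^(−k_1 t) = e^(−0.344×0.5452) = 0.8290; e^(−k_a t) = e^(−1.17×0.5452) = 0.5284.
D = 9.246 × (0.8290 − 0.5284) + 3.52 × 0.5284 = 2.779 + 1.860 = 4.639 mg/L.

D ≈ 4.64 mg/L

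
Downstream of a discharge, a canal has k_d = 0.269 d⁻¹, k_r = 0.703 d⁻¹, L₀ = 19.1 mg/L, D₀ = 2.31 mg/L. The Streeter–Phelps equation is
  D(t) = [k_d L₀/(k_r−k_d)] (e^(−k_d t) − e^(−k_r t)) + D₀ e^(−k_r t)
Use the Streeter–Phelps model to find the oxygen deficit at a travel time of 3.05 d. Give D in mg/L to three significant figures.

k_d L₀/(k_r−k_d) = 0.269×19.1/(0.703−0.269) = 5.138/0.4340 = 11.84 mg/L.
e^(−k_d t) = e^(−0.269×3.050) = 0.4402; e^(−k_r t) = e^(−0.703×3.050) = 0.1172.
D = 11.84 × (0.4402 − 0.1172) + 2.31 × 0.1172 = 3.825 + 0.2707 = 4.095 mg/L.

D ≈ 4.10 mg/L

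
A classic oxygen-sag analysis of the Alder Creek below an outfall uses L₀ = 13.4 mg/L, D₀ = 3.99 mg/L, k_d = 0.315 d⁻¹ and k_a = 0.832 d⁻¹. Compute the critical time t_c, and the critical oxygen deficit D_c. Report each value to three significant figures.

t_c ≈ 0.581 d; D_c ≈ 4.22 mg/L

With k_a/k_d = 2.641 and 1 − D₀(k_a−k_d)/(k_d L₀) = 0.5113,
t_c = ln(2.641 × 0.5113) / (0.832 − 0.315) = ln(1.350) / 0.5170 = 0.3004/0.5170 = 0.5811 d.
D_c = (k_d/k_a) L₀ e^(−k_d t_c) = (0.315/0.832) × 13.4 × e^(−0.315×0.5811) = 0.3786 × 13.4 × 0.8327 = 4.225 mg/L.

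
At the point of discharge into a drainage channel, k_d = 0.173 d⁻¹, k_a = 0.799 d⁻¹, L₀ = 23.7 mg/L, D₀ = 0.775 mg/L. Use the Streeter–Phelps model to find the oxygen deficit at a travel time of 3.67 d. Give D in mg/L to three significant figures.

k_d L₀/(k_a−k_d) = 0.173×23.7/(0.799−0.173) = 4.100/0.6260 = 6.550 mg/L.
e^(−k_d t) = e^(−0.173×3.670) = 0.5300; e^(−k_a t) = e^(−0.799×3.670) = 0.05327.
D = 6.550 × (0.5300 − 0.05327) + 0.775 × 0.05327 = 3.122 + 0.04129 = 3.164 mg/L.

D ≈ 3.16 mg/L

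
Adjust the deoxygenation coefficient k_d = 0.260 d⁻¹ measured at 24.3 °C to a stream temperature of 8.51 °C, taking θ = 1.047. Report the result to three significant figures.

k_d(T₂) = k_d(T₁) · θ^(T₂−T₁) = 0.260 × 1.047^(8.51−24.3)
= 0.260 × 1.047^-15.8 = 0.260 × 0.4842 = 0.1259 d⁻¹.

k_d ≈ 0.126 d⁻¹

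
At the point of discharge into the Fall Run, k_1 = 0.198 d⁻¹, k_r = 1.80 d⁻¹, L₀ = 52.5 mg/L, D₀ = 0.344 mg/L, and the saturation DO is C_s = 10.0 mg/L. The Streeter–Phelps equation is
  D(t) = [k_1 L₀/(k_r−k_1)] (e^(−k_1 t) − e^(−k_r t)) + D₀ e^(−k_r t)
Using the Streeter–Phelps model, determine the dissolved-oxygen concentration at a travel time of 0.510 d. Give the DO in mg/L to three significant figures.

DO ≈ 6.59 mg/L

k_1 L₀/(k_r−k_1) = 0.198×52.5/(1.80−0.198) = 10.40/1.602 = 6.489 mg/L.
e^(−k_1 t) = e^(−0.198×0.5100) = 0.9040; e^(−k_r t) = e^(−1.80×0.5100) = 0.3993.
D = 6.489 × (0.9040 − 0.3993) + 0.344 × 0.3993 = 3.274 + 0.1374 = 3.412 mg/L.
DO = C_s − D = 10.0 − 3.412 = 6.588 mg/L.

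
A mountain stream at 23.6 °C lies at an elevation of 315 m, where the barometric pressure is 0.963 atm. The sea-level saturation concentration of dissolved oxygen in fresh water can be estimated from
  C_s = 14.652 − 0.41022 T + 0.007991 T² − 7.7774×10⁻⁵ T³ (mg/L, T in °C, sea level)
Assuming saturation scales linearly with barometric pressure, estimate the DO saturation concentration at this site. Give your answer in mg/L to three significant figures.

At sea level: C_s = 14.652 − 0.41022×23.6 + 0.007991×23.6² − 7.7774×10⁻⁵×23.6³ = 8.399 mg/L.
Pressure correction: C_s' = 8.399 × 0.963 = 8.088 mg/L.

C_s ≈ 8.09 mg/L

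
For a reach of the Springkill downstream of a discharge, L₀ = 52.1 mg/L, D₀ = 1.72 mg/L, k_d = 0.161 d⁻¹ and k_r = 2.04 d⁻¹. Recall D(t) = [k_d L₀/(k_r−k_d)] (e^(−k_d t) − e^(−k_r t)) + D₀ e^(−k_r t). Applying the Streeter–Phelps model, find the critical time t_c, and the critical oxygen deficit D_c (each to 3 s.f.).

t_c ≈ 1.09 d; D_c ≈ 3.45 mg/L

At the critical point dD/dt = 0, so k_d L₀ e^(−k_d t) = k_r D. Substituting D(t) from the Streeter–Phelps equation and solving for t gives
t_c = ln[(k_r/k_d)(1 − D₀(k_r−k_d)/(k_d L₀))] / (k_r−k_d).
Here k_r−k_d = 1.879 d⁻¹ and 1 − D₀(k_r−k_d)/(k_d L₀) = 1 − 1.72×1.879/(0.161×52.1) = 0.6147, so
t_c = ln(12.67 × 0.6147) / 1.879 = 2.053 / 1.879 = 1.092 d.
D_c = (k_d/k_r) L₀ e^(−k_d t_c) = (0.161/2.04) × 52.1 × e^(−0.161×1.092) = 0.07892 × 52.1 × 0.8387 = 3.449 mg/L.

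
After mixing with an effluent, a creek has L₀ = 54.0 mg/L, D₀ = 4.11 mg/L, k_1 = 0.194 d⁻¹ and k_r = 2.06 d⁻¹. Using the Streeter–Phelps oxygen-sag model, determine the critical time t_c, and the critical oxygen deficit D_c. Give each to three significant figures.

t_c = [1/(k_r−k_1)] ln[(k_r/k_1)(1 − D₀(k_r−k_1)/(k_1 L₀))]
= [1/(2.06−0.194)] ln[(2.06/0.194)(1 − 4.11×1.866/(0.194×54.0))]
= (1/1.866) ln[10.62 × 0.2679] = 0.5359 × ln(2.845) = 0.5359 × 1.046 = 0.5603 d.
L(t_c) = L₀ e^(−k_1 t_c) = 54.0 × 0.8970 = 48.44 mg/L, and at the critical point k_r D_c = k_1 L, so D_c = (0.194/2.06) × 48.44 = 4.562 mg/L.

t_c ≈ 0.560 d; D_c ≈ 4.56 mg/L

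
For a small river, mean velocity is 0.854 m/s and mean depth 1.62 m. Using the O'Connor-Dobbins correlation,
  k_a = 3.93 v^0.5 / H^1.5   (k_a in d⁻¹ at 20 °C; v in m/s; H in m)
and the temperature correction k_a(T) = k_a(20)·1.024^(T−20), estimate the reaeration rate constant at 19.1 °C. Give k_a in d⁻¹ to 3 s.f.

k_a ≈ 1.72 d⁻¹

k_a(20) = 3.93 × 0.854^0.5 / 1.62^1.5 = 3.93 × 0.9241 / 2.062 = 1.761 d⁻¹.
k_a(19.1) = 1.761 × 1.024^(19.1−20) = 1.761 × 0.9789 = 1.724 d⁻¹.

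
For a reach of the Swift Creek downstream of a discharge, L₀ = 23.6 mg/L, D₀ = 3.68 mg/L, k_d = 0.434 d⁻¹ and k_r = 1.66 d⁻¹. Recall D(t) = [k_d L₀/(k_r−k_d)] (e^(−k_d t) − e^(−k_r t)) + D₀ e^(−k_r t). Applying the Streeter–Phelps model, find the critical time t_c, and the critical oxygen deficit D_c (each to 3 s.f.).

t_c ≈ 0.621 d; D_c ≈ 4.71 mg/L

With k_r/k_d = 3.825 and 1 − D₀(k_r−k_d)/(k_d L₀) = 0.5595,
t_c = ln(3.825 × 0.5595) / (1.66 − 0.434) = ln(2.140) / 1.226 = 0.7608/1.226 = 0.6206 d.
L(t_c) = L₀ e^(−k_d t_c) = 23.6 × 0.7639 = 18.03 mg/L, and at the critical point k_r D_c = k_d L, so D_c = (0.434/1.66) × 18.03 = 4.713 mg/L.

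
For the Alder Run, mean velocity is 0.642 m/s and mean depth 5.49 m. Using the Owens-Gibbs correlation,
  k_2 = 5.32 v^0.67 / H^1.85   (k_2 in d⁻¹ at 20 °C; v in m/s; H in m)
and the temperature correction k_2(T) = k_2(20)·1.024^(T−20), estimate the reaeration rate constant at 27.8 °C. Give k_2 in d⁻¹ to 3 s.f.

k_2 ≈ 0.204 d⁻¹

k_2(20) = 5.32 × 0.642^0.67 / 5.49^1.85 = 5.32 × 0.7431 / 23.35 = 0.1693 d⁻¹.
k_2(27.8) = 0.1693 × 1.024^(27.8−20) = 0.1693 × 1.203 = 0.2037 d⁻¹.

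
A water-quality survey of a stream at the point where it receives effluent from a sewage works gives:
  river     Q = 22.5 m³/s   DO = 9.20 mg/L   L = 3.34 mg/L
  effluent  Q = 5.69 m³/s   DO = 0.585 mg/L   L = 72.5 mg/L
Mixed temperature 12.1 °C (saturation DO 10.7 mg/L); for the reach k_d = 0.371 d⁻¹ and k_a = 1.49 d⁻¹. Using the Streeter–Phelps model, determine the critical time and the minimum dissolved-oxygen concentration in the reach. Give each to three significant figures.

t_c ≈ 0.499 d; minimum DO ≈ 7.12 mg/L

Mixed DO = (22.5×9.20 + 5.69×0.585)/(22.5+5.69) = 210.3/28.19 = 7.461 mg/L.
Mixed L₀ = (22.5×3.34 + 5.69×72.5)/(28.19) = 487.7/28.19 = 17.30 mg/L.
Initial deficit D₀ = C_s − DO₀ = 10.7 − 7.461 = 3.239 mg/L.
t_c = (1/1.119) ln[(1.49/0.371)(1 − 3.239×1.119/(0.371×17.30))] = 0.8937 × ln(1.748) = 0.4992 d.
D_c = (0.371/1.49) × 17.30 × e^(−0.371×0.4992) = 0.2490 × 17.30 × 0.8309 = 3.579 mg/L.
Minimum DO = 10.7 − 3.579 = 7.121 mg/L.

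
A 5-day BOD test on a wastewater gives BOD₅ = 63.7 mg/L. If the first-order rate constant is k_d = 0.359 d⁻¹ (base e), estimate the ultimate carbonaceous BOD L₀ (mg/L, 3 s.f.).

L₀ ≈ 76.4 mg/L

BOD₅ = L₀(1 − e^(−5k_d)) ⇒ L₀ = BOD₅ / (1 − e^(−5×0.359))
= 63.7 / (1 − 0.1661) = 63.7 / 0.8339 = 76.39 mg/L.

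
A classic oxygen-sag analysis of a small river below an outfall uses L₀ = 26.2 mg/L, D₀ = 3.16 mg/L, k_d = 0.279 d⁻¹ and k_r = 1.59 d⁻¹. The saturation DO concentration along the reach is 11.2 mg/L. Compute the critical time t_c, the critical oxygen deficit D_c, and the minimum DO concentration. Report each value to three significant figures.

t_c ≈ 0.689 d; D_c ≈ 3.79 mg/L; min DO ≈ 7.41 mg/L

t_c = [1/(k_r−k_d)] ln[(k_r/k_d)(1 − D₀(k_r−k_d)/(k_d L₀))]
= [1/(1.59−0.279)] ln[(1.59/0.279)(1 − 3.16×1.311/(0.279×26.2))]
= (1/1.311) ln[5.699 × 0.4333] = 0.7628 × ln(2.469) = 0.7628 × 0.9039 = 0.6894 d.
D_c = (k_d/k_r) L₀ e^(−k_d t_c) = (0.279/1.59) × 26.2 × e^(−0.279×0.6894) = 0.1755 × 26.2 × 0.8250 = 3.793 mg/L.
Minimum DO = C_s − D_c = 11.2 − 3.793 = 7.407 mg/L.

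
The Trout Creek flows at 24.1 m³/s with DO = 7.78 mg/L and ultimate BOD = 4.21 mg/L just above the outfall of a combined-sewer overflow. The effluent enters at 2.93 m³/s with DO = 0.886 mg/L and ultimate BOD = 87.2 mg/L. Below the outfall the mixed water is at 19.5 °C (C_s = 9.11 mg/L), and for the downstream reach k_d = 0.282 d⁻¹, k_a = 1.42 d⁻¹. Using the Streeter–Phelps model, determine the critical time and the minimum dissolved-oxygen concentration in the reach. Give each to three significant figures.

Mixed DO = (24.1×7.78 + 2.93×0.886)/(24.1+2.93) = 190.1/27.03 = 7.033 mg/L.
Mixed L₀ = (24.1×4.21 + 2.93×87.2)/(27.03) = 357.0/27.03 = 13.21 mg/L.
Initial deficit D₀ = C_s − DO₀ = 9.11 − 7.033 = 2.077 mg/L.
t_c = (1/1.138) ln[(1.42/0.282)(1 − 2.077×1.138/(0.282×13.21))] = 0.8787 × ln(1.839) = 0.5354 d.
D_c = (0.282/1.42) × 13.21 × e^(−0.282×0.5354) = 0.1986 × 13.21 × 0.8599 = 2.255 mg/L.
Minimum DO = 9.11 − 2.255 = 6.855 mg/L.

t_c ≈ 0.535 d; minimum DO ≈ 6.85 mg/L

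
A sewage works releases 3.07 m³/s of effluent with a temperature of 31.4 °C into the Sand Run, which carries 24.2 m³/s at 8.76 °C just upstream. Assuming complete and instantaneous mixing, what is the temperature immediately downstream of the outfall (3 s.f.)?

Flow-weighted mixing: C = (Q_r C_r + Q_w C_w)/(Q_r + Q_w)
= (24.2×8.76 + 3.07×31.4)/(24.2 + 3.07) = 308.4/27.27 = 11.31 °C.

11.3 °C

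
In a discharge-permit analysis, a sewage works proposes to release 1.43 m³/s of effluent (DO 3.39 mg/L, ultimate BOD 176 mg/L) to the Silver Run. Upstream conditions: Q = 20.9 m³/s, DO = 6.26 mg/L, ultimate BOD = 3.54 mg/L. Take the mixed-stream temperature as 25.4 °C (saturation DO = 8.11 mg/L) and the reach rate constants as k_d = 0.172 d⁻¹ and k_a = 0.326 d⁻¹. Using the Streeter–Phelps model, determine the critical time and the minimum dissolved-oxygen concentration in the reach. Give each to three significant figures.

Mixed DO = (20.9×6.26 + 1.43×3.39)/(20.9+1.43) = 135.7/22.33 = 6.076 mg/L.
Mixed L₀ = (20.9×3.54 + 1.43×176)/(22.33) = 325.7/22.33 = 14.58 mg/L.
Initial deficit D₀ = C_s − DO₀ = 8.11 − 6.076 = 2.034 mg/L.
t_c = (1/0.1540) ln[(0.326/0.172)(1 − 2.034×0.1540/(0.172×14.58))] = 6.494 × ln(1.659) = 3.286 d.
D_c = (0.172/0.326) × 14.58 × e^(−0.172×3.286) = 0.5276 × 14.58 × 0.5683 = 4.373 mg/L.
Minimum DO = 8.11 − 4.373 = 3.737 mg/L.

t_c ≈ 3.29 d; minimum DO ≈ 3.74 mg/L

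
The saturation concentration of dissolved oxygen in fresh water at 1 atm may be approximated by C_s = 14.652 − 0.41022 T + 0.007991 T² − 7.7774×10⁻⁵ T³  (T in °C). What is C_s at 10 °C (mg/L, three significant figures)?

C_s = 14.652 − 0.41022×10 + 0.007991×10² − 7.7774×10⁻⁵×10³ = 11.27 mg/L.

C_s ≈ 11.3 mg/L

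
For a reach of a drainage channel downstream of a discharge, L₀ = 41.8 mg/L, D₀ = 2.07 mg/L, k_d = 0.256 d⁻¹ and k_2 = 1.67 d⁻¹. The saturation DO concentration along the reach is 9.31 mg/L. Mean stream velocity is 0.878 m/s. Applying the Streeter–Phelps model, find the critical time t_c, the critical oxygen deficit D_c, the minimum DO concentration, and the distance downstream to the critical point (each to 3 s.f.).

t_c = [1/(k_2−k_d)] ln[(k_2/k_d)(1 − D₀(k_2−k_d)/(k_d L₀))]
= [1/(1.67−0.256)] ln[(1.67/0.256)(1 − 2.07×1.414/(0.256×41.8))]
= (1/1.414) ln[6.523 × 0.7265] = 0.7072 × ln(4.739) = 0.7072 × 1.556 = 1.100 d.
D_c = (k_d/k_2) L₀ e^(−k_d t_c) = (0.256/1.67) × 41.8 × e^(−0.256×1.100) = 0.1533 × 41.8 × 0.7545 = 4.835 mg/L.
Minimum DO = C_s − D_c = 9.31 − 4.835 = 4.475 mg/L.
x_c = v t_c = 0.878 m/s × 1.100 d × 86400 s/d = 83470 m ≈ 83.5 km.

t_c ≈ 1.10 d; D_c ≈ 4.83 mg/L; min DO ≈ 4.48 mg/L; x_c ≈ 83.5 km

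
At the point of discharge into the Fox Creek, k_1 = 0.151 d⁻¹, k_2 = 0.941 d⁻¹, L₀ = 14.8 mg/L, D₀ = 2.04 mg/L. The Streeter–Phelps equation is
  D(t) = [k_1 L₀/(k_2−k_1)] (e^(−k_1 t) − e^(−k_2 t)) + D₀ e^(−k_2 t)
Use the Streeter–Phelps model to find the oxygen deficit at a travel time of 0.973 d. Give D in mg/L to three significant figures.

k_1 L₀/(k_2−k_1) = 0.151×14.8/(0.941−0.151) = 2.235/0.7900 = 2.829 mg/L.
e^(−k_1 t) = e^(−0.151×0.9730) = 0.8634; e^(−k_2 t) = e^(−0.941×0.9730) = 0.4003.
D = 2.829 × (0.8634 − 0.4003) + 2.04 × 0.4003 = 1.310 + 0.8166 = 2.127 mg/L.

D ≈ 2.13 mg/L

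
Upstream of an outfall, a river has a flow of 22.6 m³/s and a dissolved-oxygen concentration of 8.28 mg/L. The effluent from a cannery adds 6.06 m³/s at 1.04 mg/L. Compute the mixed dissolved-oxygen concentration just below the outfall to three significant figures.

Flow-weighted mixing: C = (Q_r C_r + Q_w C_w)/(Q_r + Q_w)
= (22.6×8.28 + 6.06×1.04)/(22.6 + 6.06) = 193.4/28.66 = 6.749 mg/L.

6.75 mg/L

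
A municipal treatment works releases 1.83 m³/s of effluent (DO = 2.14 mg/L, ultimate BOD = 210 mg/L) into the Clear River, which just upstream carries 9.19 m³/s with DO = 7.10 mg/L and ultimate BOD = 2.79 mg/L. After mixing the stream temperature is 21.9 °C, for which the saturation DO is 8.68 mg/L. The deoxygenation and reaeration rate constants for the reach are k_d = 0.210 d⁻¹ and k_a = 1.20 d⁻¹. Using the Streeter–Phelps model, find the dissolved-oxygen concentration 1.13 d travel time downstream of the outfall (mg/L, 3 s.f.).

DO ≈ 3.87 mg/L

Mixed DO = (9.19×7.10 + 1.83×2.14)/(9.19+1.83) = 69.17/11.02 = 6.276 mg/L.
Mixed L₀ = (9.19×2.79 + 1.83×210)/(11.02) = 409.9/11.02 = 37.20 mg/L.
Initial deficit D₀ = C_s − DO₀ = 8.68 − 6.276 = 2.404 mg/L.
D(1.13) = [0.210×37.20/(1.20−0.210)](e^(−0.210×1.13) − e^(−1.20×1.13)) + 2.404 e^(−1.20×1.13)
= 7.891 × (0.7888 − 0.2577) + 2.404 × 0.2577 = 4.810 mg/L.
DO = 8.68 − 4.810 = 3.870 mg/L.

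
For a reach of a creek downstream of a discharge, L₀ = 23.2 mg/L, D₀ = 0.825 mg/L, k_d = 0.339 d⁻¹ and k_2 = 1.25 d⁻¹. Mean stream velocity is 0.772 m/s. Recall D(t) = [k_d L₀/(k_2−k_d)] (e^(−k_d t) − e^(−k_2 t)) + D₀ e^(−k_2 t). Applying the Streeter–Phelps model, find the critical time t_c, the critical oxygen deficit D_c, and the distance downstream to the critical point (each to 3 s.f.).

At the critical point dD/dt = 0, so k_d L₀ e^(−k_d t) = k_2 D. Substituting D(t) from the Streeter–Phelps equation and solving for t gives
t_c = ln[(k_2/k_d)(1 − D₀(k_2−k_d)/(k_d L₀))] / (k_2−k_d).
Here k_2−k_d = 0.9110 d⁻¹ and 1 − D₀(k_2−k_d)/(k_d L₀) = 1 − 0.825×0.9110/(0.339×23.2) = 0.9044, so
t_c = ln(3.687 × 0.9044) / 0.9110 = 1.204 / 0.9110 = 1.322 d.
L(t_c) = L₀ e^(−k_d t_c) = 23.2 × 0.6388 = 14.82 mg/L, and at the critical point k_2 D_c = k_d L, so D_c = (0.339/1.25) × 14.82 = 4.019 mg/L.
x_c = v t_c = 0.772 m/s × 1.322 d × 86400 s/d = 88190 m ≈ 88.2 km.

t_c ≈ 1.32 d; D_c ≈ 4.02 mg/L; x_c ≈ 88.2 km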